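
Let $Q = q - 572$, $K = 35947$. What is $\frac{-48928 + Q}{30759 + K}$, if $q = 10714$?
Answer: $- \frac{19393}{33353} \approx -0.58145$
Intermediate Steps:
$Q = 10142$ ($Q = 10714 - 572 = 10142$)
$\frac{-48928 + Q}{30759 + K} = \frac{-48928 + 10142}{30759 + 35947} = - \frac{38786}{66706} = \left(-38786\right) \frac{1}{66706} = - \frac{19393}{33353}$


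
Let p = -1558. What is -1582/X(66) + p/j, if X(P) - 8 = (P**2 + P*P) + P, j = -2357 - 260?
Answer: 4774247/11496481 ≈ 0.41528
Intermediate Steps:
j = -2617
X(P) = 8 + P + 2*P**2 (X(P) = 8 + ((P**2 + P*P) + P) = 8 + ((P**2 + P**2) + P) = 8 + (2*P**2 + P) = 8 + (P + 2*P**2) = 8 + P + 2*P**2)
-1582/X(66) + p/j = -1582/(8 + 66 + 2*66**2) - 1558/(-2617) = -1582/(8 + 66 + 2*4356) - 1558*(-1/2617) = -1582/(8 + 66 + 8712) + 1558/2617 = -1582/8786 + 1558/2617 = -1582*1/8786 + 1558/2617 = -791/4393 + 1558/2617 = 4774247/11496481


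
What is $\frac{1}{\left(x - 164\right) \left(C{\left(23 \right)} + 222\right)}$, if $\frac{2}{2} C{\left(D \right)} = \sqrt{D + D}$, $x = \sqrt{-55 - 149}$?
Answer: $- \frac{1}{2 \left(82 - i \sqrt{51}\right) \left(222 + \sqrt{46}\right)} \approx -2.6452 \cdot 10^{-5} - 2.3037 \cdot 10^{-6} i$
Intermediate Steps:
$x = 2 i \sqrt{51}$ ($x = \sqrt{-204} = 2 i \sqrt{51} \approx 14.283 i$)
$C{\left(D \right)} = \sqrt{2} \sqrt{D}$ ($C{\left(D \right)} = \sqrt{D + D} = \sqrt{2 D} = \sqrt{2} \sqrt{D}$)
$\frac{1}{\left(x - 164\right) \left(C{\left(23 \right)} + 222\right)} = \frac{1}{\left(2 i \sqrt{51} - 164\right) \left(\sqrt{2} \sqrt{23} + 222\right)} = \frac{1}{\left(-164 + 2 i \sqrt{51}\right) \left(\sqrt{46} + 222\right)} = \frac{1}{\left(-164 + 2 i \sqrt{51}\right) \left(222 + \sqrt{46}\right)}$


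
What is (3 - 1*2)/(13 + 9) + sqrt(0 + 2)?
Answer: 1/22 + sqrt(2) ≈ 1.4597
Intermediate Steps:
(3 - 1*2)/(13 + 9) + sqrt(0 + 2) = (3 - 2)/22 + sqrt(2) = (1/22)*1 + sqrt(2) = 1/22 + sqrt(2)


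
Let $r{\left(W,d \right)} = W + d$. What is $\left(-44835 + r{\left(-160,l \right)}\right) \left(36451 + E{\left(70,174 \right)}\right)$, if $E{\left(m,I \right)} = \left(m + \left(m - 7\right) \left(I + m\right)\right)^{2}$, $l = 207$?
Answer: $-10681571410220$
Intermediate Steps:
$E{\left(m,I \right)} = \left(m + \left(-7 + m\right) \left(I + m\right)\right)^{2}$
$\left(-44835 + r{\left(-160,l \right)}\right) \left(36451 + E{\left(70,174 \right)}\right) = \left(-44835 + \left(-160 + 207\right)\right) \left(36451 + \left(70^{2} - 1218 - 420 + 174 \cdot 70\right)^{2}\right) = \left(-44835 + 47\right) \left(36451 + \left(4900 - 1218 - 420 + 12180\right)^{2}\right) = - 44788 \left(36451 + 15442^{2}\right) = - 44788 \left(36451 + 238455364\right) = \left(-44788\right) 238491815 = -10681571410220$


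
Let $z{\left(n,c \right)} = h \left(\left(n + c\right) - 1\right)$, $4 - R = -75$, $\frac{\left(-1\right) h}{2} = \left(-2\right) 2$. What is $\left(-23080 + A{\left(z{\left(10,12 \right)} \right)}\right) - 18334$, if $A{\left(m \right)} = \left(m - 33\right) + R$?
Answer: $-41200$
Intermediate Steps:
$h = 8$ ($h = - 2 \left(\left(-2\right) 2\right) = \left(-2\right) \left(-4\right) = 8$)
$R = 79$ ($R = 4 - -75 = 4 + 75 = 79$)
$z{\left(n,c \right)} = -8 + 8 c + 8 n$ ($z{\left(n,c \right)} = 8 \left(\left(n + c\right) - 1\right) = 8 \left(\left(c + n\right) - 1\right) = 8 \left(-1 + c + n\right) = -8 + 8 c + 8 n$)
$A{\left(m \right)} = 46 + m$ ($A{\left(m \right)} = \left(m - 33\right) + 79 = \left(-33 + m\right) + 79 = 46 + m$)
$\left(-23080 + A{\left(z{\left(10,12 \right)} \right)}\right) - 18334 = \left(-23080 + \left(46 + \left(-8 + 8 \cdot 12 + 8 \cdot 10\right)\right)\right) - 18334 = \left(-23080 + \left(46 + \left(-8 + 96 + 80\right)\right)\right) - 18334 = \left(-23080 + \left(46 + 168\right)\right) - 18334 = \left(-23080 + 214\right) - 18334 = -22866 - 18334 = -41200$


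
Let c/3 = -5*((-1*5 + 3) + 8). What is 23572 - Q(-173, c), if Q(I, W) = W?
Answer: 23662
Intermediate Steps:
c = -90 (c = 3*(-5*((-1*5 + 3) + 8)) = 3*(-5*((-5 + 3) + 8)) = 3*(-5*(-2 + 8)) = 3*(-5*6) = 3*(-30) = -90)
23572 - Q(-173, c) = 23572 - 1*(-90) = 23572 + 90 = 23662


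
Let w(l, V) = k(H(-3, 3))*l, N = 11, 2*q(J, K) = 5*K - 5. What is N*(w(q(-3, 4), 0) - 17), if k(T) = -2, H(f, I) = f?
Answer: -352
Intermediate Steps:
q(J, K) = -5/2 + 5*K/2 (q(J, K) = (5*K - 5)/2 = (-5 + 5*K)/2 = -5/2 + 5*K/2)
w(l, V) = -2*l
N*(w(q(-3, 4), 0) - 17) = 11*(-2*(-5/2 + (5/2)*4) - 17) = 11*(-2*(-5/2 + 10) - 17) = 11*(-2*15/2 - 17) = 11*(-15 - 17) = 11*(-32) = -352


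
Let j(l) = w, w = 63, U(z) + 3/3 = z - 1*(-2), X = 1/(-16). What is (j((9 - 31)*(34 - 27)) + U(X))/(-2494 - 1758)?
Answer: -1023/68032 ≈ -0.015037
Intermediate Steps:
X = -1/16 ≈ -0.062500
U(z) = 1 + z (U(z) = -1 + (z - 1*(-2)) = -1 + (z + 2) = -1 + (2 + z) = 1 + z)
j(l) = 63
(j((9 - 31)*(34 - 27)) + U(X))/(-2494 - 1758) = (63 + (1 - 1/16))/(-2494 - 1758) = (63 + 15/16)/(-4252) = (1023/16)*(-1/4252) = -1023/68032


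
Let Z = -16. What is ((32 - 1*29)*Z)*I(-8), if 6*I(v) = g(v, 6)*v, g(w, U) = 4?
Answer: 256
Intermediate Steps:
I(v) = 2*v/3 (I(v) = (4*v)/6 = 2*v/3)
((32 - 1*29)*Z)*I(-8) = ((32 - 1*29)*(-16))*((2/3)*(-8)) = ((32 - 29)*(-16))*(-16/3) = (3*(-16))*(-16/3) = -48*(-16/3) = 256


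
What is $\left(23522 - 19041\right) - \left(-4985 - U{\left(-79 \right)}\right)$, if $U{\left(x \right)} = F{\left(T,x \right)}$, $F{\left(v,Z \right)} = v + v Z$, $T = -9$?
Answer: $10168$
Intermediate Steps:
$F{\left(v,Z \right)} = v + Z v$
$U{\left(x \right)} = -9 - 9 x$ ($U{\left(x \right)} = - 9 \left(1 + x\right) = -9 - 9 x$)
$\left(23522 - 19041\right) - \left(-4985 - U{\left(-79 \right)}\right) = \left(23522 - 19041\right) + \left(\left(7112 - -702\right) - 2127\right) = 4481 + \left(\left(7112 + \left(-9 + 711\right)\right) - 2127\right) = 4481 + \left(\left(7112 + 702\right) - 2127\right) = 4481 + \left(7814 - 2127\right) = 4481 + 5687 = 10168$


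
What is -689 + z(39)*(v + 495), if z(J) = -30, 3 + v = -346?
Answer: -5069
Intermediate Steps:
v = -349 (v = -3 - 346 = -349)
-689 + z(39)*(v + 495) = -689 - 30*(-349 + 495) = -689 - 30*146 = -689 - 4380 = -5069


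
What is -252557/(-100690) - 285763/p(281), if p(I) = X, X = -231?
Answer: 28831817137/23259390 ≈ 1239.6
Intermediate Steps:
p(I) = -231
-252557/(-100690) - 285763/p(281) = -252557/(-100690) - 285763/(-231) = -252557*(-1/100690) - 285763*(-1/231) = 252557/100690 + 285763/231 = 28831817137/23259390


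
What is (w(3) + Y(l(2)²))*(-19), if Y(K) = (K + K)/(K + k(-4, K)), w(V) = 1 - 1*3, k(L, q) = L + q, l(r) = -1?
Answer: 57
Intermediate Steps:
w(V) = -2 (w(V) = 1 - 3 = -2)
Y(K) = 2*K/(-4 + 2*K) (Y(K) = (K + K)/(K + (-4 + K)) = (2*K)/(-4 + 2*K) = 2*K/(-4 + 2*K))
(w(3) + Y(l(2)²))*(-19) = (-2 + (-1)²/(-2 + (-1)²))*(-19) = (-2 + 1/(-2 + 1))*(-19) = (-2 + 1/(-1))*(-19) = (-2 + 1*(-1))*(-19) = (-2 - 1)*(-19) = -3*(-19) = 57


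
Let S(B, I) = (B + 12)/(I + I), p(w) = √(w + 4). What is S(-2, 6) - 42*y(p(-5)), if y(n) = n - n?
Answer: ⅚ ≈ 0.83333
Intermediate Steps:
p(w) = √(4 + w)
y(n) = 0
S(B, I) = (12 + B)/(2*I) (S(B, I) = (12 + B)/((2*I)) = (12 + B)*(1/(2*I)) = (12 + B)/(2*I))
S(-2, 6) - 42*y(p(-5)) = (½)*(12 - 2)/6 - 42*0 = (½)*(⅙)*10 + 0 = ⅚ + 0 = ⅚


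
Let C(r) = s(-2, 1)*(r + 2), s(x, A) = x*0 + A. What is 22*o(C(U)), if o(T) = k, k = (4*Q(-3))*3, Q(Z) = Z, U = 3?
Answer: -792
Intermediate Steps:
s(x, A) = A (s(x, A) = 0 + A = A)
k = -36 (k = (4*(-3))*3 = -12*3 = -36)
C(r) = 2 + r (C(r) = 1*(r + 2) = 1*(2 + r) = 2 + r)
o(T) = -36
22*o(C(U)) = 22*(-36) = -792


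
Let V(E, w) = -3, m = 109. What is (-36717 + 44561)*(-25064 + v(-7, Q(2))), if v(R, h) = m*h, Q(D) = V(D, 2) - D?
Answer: -200876996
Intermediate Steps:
Q(D) = -3 - D
v(R, h) = 109*h
(-36717 + 44561)*(-25064 + v(-7, Q(2))) = (-36717 + 44561)*(-25064 + 109*(-3 - 1*2)) = 7844*(-25064 + 109*(-3 - 2)) = 7844*(-25064 + 109*(-5)) = 7844*(-25064 - 545) = 7844*(-25609) = -200876996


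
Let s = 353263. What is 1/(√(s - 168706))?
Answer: √184557/184557 ≈ 0.0023277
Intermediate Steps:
1/(√(s - 168706)) = 1/(√(353263 - 168706)) = 1/(√184557) = √184557/184557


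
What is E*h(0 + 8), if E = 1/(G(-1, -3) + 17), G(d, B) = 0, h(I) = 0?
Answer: 0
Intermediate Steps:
E = 1/17 (E = 1/(0 + 17) = 1/17 ≈ 0.058824)
E*h(0 + 8) = (1/17)*0 = 0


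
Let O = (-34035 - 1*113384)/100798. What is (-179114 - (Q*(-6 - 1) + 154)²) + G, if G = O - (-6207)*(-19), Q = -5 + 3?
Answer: -32786813677/100798 ≈ -3.2527e+5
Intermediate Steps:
Q = -2
O = -147419/100798 (O = (-34035 - 113384)*(1/100798) = -147419*1/100798 = -147419/100798 ≈ -1.4625)
G = -11887557953/100798 (G = -147419/100798 - (-6207)*(-19) = -147419/100798 - 1*117933 = -147419/100798 - 117933 = -11887557953/100798 ≈ -1.1793e+5)
(-179114 - (Q*(-6 - 1) + 154)²) + G = (-179114 - (-2*(-6 - 1) + 154)²) - 11887557953/100798 = (-179114 - (-2*(-7) + 154)²) - 11887557953/100798 = (-179114 - (14 + 154)²) - 11887557953/100798 = (-179114 - 1*168²) - 11887557953/100798 = (-179114 - 1*28224) - 11887557953/100798 = (-179114 - 28224) - 11887557953/100798 = -207338 - 11887557953/100798 = -32786813677/100798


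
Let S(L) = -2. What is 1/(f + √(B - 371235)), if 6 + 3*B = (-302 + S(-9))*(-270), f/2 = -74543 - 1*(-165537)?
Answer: 181988/33119976021 - I*√343877/33119976021 ≈ 5.4948e-6 - 1.7706e-8*I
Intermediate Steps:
f = 181988 (f = 2*(-74543 - 1*(-165537)) = 2*(-74543 + 165537) = 2*90994 = 181988)
B = 27358 (B = -2 + ((-302 - 2)*(-270))/3 = -2 + (-304*(-270))/3 = -2 + (⅓)*82080 = -2 + 27360 = 27358)
1/(f + √(B - 371235)) = 1/(181988 + √(27358 - 371235)) = 1/(181988 + √(-343877)) = 1/(181988 + I*√343877)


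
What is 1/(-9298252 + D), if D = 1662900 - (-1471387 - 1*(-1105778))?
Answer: -1/7269743 ≈ -1.3756e-7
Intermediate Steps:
D = 2028509 (D = 1662900 - (-1471387 + 1105778) = 1662900 - 1*(-365609) = 1662900 + 365609 = 2028509)
1/(-9298252 + D) = 1/(-9298252 + 2028509) = 1/(-7269743) = -1/7269743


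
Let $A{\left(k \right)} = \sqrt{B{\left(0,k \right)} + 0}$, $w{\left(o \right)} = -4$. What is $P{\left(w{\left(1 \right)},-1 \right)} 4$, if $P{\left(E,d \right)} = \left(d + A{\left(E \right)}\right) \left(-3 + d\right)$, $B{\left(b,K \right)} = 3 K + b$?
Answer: $16 - 32 i \sqrt{3} \approx 16.0 - 55.426 i$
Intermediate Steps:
$B{\left(b,K \right)} = b + 3 K$
$A{\left(k \right)} = \sqrt{3} \sqrt{k}$ ($A{\left(k \right)} = \sqrt{\left(0 + 3 k\right) + 0} = \sqrt{3 k + 0} = \sqrt{3 k} = \sqrt{3} \sqrt{k}$)
$P{\left(E,d \right)} = \left(-3 + d\right) \left(d + \sqrt{3} \sqrt{E}\right)$ ($P{\left(E,d \right)} = \left(d + \sqrt{3} \sqrt{E}\right) \left(-3 + d\right) = \left(-3 + d\right) \left(d + \sqrt{3} \sqrt{E}\right)$)
$P{\left(w{\left(1 \right)},-1 \right)} 4 = \left(\left(-1\right)^{2} - -3 - 3 \sqrt{3} \sqrt{-4} - \sqrt{3} \sqrt{-4}\right) 4 = \left(1 + 3 - 3 \sqrt{3} \cdot 2 i - \sqrt{3} \cdot 2 i\right) 4 = \left(1 + 3 - 6 i \sqrt{3} - 2 i \sqrt{3}\right) 4 = \left(4 - 8 i \sqrt{3}\right) 4 = 16 - 32 i \sqrt{3}$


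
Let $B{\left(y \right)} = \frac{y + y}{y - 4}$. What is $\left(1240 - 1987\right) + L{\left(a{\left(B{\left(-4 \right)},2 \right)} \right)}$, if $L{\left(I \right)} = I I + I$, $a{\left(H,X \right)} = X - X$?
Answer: $-747$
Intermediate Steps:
$B{\left(y \right)} = \frac{2 y}{-4 + y}$
$a{\left(H,X \right)} = 0$
$L{\left(I \right)} = I + I^{2}$ ($L{\left(I \right)} = I^{2} + I = I + I^{2}$)
$\left(1240 - 1987\right) + L{\left(a{\left(B{\left(-4 \right)},2 \right)} \right)} = \left(1240 - 1987\right) + 0 \left(1 + 0\right) = -747 + 0 \cdot 1 = -747 + 0 = -747$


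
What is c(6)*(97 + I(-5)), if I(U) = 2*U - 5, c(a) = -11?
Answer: -902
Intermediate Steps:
I(U) = -5 + 2*U
c(6)*(97 + I(-5)) = -11*(97 + (-5 + 2*(-5))) = -11*(97 + (-5 - 10)) = -11*(97 - 15) = -11*82 = -902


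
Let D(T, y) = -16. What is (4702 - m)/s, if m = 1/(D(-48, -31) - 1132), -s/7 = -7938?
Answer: 1799299/21263256 ≈ 0.084620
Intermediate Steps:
s = 55566 (s = -7*(-7938) = 55566)
m = -1/1148 (m = 1/(-16 - 1132) = 1/(-1148) = -1/1148 ≈ -0.00087108)
(4702 - m)/s = (4702 - 1*(-1/1148))/55566 = (4702 + 1/1148)*(1/55566) = (5397897/1148)*(1/55566) = 1799299/21263256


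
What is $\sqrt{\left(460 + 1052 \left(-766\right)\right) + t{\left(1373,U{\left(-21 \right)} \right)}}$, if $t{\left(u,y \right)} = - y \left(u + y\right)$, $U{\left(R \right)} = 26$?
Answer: $i \sqrt{841746} \approx 917.47 i$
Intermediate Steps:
$t{\left(u,y \right)} = - y \left(u + y\right)$
$\sqrt{\left(460 + 1052 \left(-766\right)\right) + t{\left(1373,U{\left(-21 \right)} \right)}} = \sqrt{\left(460 + 1052 \left(-766\right)\right) - 26 \left(1373 + 26\right)} = \sqrt{\left(460 - 805832\right) - 26 \cdot 1399} = \sqrt{-805372 - 36374} = \sqrt{-841746} = i \sqrt{841746}$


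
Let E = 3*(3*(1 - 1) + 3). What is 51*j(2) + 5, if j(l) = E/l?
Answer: 469/2 ≈ 234.50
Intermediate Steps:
E = 9 (E = 3*(3*0 + 3) = 3*(0 + 3) = 3*3 = 9)
j(l) = 9/l
51*j(2) + 5 = 51*(9/2) + 5 = 459/2 + 5 = 469/2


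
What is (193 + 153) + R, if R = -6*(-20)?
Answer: 466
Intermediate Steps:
R = 120
(193 + 153) + R = (193 + 153) + 120 = 346 + 120 = 466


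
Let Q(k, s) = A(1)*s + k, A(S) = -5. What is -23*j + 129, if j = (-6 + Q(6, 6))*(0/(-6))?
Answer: 129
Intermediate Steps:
Q(k, s) = k - 5*s (Q(k, s) = -5*s + k = k - 5*s)
j = 0 (j = (-6 + (6 - 5*6))*(0/(-6)) = (-6 + (6 - 30))*(0*(-⅙)) = (-6 - 24)*0 = -30*0 = 0)
-23*j + 129 = -23*0 + 129 = 0 + 129 = 129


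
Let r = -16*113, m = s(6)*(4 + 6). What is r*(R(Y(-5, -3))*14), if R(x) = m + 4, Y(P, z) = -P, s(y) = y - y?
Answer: -101248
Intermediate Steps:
s(y) = 0
m = 0 (m = 0*(4 + 6) = 0*10 = 0)
r = -1808
R(x) = 4 (R(x) = 0 + 4 = 4)
r*(R(Y(-5, -3))*14) = -7232*14 = -1808*56 = -101248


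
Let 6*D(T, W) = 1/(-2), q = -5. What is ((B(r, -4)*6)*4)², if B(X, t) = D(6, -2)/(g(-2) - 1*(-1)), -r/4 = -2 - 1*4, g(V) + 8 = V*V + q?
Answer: 1/16 ≈ 0.062500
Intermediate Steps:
g(V) = -13 + V² (g(V) = -8 + (V*V - 5) = -8 + (V² - 5) = -8 + (-5 + V²) = -13 + V²)
r = 24 (r = -4*(-2 - 1*4) = -4*(-2 - 4) = -4*(-6) = 24)
D(T, W) = -1/12 (D(T, W) = (⅙)/(-2) = (⅙)*(-½) = -1/12)
B(X, t) = 1/96 (B(X, t) = -1/(12*((-13 + (-2)²) - 1*(-1))) = -1/(12*((-13 + 4) + 1)) = -1/(12*(-9 + 1)) = -1/12/(-8) = -1/12*(-⅛) = 1/96)
((B(r, -4)*6)*4)² = (((1/96)*6)*4)² = ((1/16)*4)² = (¼)² = 1/16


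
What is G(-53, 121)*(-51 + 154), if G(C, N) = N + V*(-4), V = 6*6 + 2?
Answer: -3193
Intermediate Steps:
V = 38 (V = 36 + 2 = 38)
G(C, N) = -152 + N (G(C, N) = N + 38*(-4) = N - 152 = -152 + N)
G(-53, 121)*(-51 + 154) = (-152 + 121)*(-51 + 154) = -31*103 = -3193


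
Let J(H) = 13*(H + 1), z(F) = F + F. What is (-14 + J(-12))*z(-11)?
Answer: 3454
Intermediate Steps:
z(F) = 2*F
J(H) = 13 + 13*H (J(H) = 13*(1 + H) = 13 + 13*H)
(-14 + J(-12))*z(-11) = (-14 + (13 + 13*(-12)))*(2*(-11)) = (-14 + (13 - 156))*(-22) = (-14 - 143)*(-22) = -157*(-22) = 3454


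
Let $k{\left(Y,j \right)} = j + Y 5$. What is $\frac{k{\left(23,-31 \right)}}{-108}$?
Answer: $- \frac{7}{9} \approx -0.77778$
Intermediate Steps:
$k{\left(Y,j \right)} = j + 5 Y$
$\frac{k{\left(23,-31 \right)}}{-108} = \frac{-31 + 5 \cdot 23}{-108} = \left(-31 + 115\right) \left(- \frac{1}{108}\right) = 84 \left(- \frac{1}{108}\right) = - \frac{7}{9}$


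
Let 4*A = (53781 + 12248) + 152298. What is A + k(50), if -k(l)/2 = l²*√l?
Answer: 218327/4 - 25000*√2 ≈ 19226.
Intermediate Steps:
A = 218327/4 (A = ((53781 + 12248) + 152298)/4 = (66029 + 152298)/4 = (¼)*218327 = 218327/4 ≈ 54582.)
k(l) = -2*l^(5/2) (k(l) = -2*l²*√l = -2*l^(5/2))
A + k(50) = 218327/4 - 25000*√2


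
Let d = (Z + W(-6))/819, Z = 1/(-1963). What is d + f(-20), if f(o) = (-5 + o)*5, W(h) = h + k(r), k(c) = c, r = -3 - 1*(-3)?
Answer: -200973904/1607697 ≈ -125.01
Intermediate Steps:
r = 0 (r = -3 + 3 = 0)
W(h) = h (W(h) = h + 0 = h)
f(o) = -25 + 5*o
Z = -1/1963 ≈ -0.00050942
d = -11779/1607697 (d = (-1/1963 - 6)/819 = -11779/1963*1/819 = -11779/1607697 ≈ -0.0073266)
d + f(-20) = -11779/1607697 + (-25 + 5*(-20)) = -11779/1607697 + (-25 - 100) = -11779/1607697 - 125 = -200973904/1607697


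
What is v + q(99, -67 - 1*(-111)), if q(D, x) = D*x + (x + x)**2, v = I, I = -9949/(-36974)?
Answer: 447395349/36974 ≈ 12100.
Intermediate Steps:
I = 9949/36974 (I = -9949*(-1/36974) = 9949/36974 ≈ 0.26908)
v = 9949/36974 ≈ 0.26908
q(D, x) = 4*x**2 + D*x (q(D, x) = D*x + (2*x)**2 = D*x + 4*x**2 = 4*x**2 + D*x)
v + q(99, -67 - 1*(-111)) = 9949/36974 + (-67 - 1*(-111))*(99 + 4*(-67 - 1*(-111))) = 9949/36974 + (-67 + 111)*(99 + 4*(-67 + 111)) = 9949/36974 + 44*(99 + 4*44) = 9949/36974 + 44*(99 + 176) = 9949/36974 + 44*275 = 9949/36974 + 12100 = 447395349/36974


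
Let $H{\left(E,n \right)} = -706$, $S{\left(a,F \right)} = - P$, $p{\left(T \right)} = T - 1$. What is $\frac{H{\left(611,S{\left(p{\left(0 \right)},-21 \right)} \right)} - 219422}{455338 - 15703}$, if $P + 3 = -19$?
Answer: $- \frac{73376}{146545} \approx -0.50071$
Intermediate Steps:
$P = -22$ ($P = -3 - 19 = -22$)
$p{\left(T \right)} = -1 + T$
$S{\left(a,F \right)} = 22$ ($S{\left(a,F \right)} = \left(-1\right) \left(-22\right) = 22$)
$\frac{H{\left(611,S{\left(p{\left(0 \right)},-21 \right)} \right)} - 219422}{455338 - 15703} = \frac{-706 - 219422}{455338 - 15703} = - \frac{220128}{439635} = \left(-220128\right) \frac{1}{439635} = - \frac{73376}{146545}$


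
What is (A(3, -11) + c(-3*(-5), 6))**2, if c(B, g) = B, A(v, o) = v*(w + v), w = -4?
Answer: 144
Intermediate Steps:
A(v, o) = v*(-4 + v)
(A(3, -11) + c(-3*(-5), 6))**2 = (3*(-4 + 3) - 3*(-5))**2 = (3*(-1) + 15)**2 = (-3 + 15)**2 = 12**2 = 144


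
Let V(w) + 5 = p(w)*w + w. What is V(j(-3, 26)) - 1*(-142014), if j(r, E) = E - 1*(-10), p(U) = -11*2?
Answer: 141253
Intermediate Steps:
p(U) = -22
j(r, E) = 10 + E (j(r, E) = E + 10 = 10 + E)
V(w) = -5 - 21*w (V(w) = -5 + (-22*w + w) = -5 - 21*w)
V(j(-3, 26)) - 1*(-142014) = (-5 - 21*(10 + 26)) - 1*(-142014) = (-5 - 21*36) + 142014 = (-5 - 756) + 142014 = -761 + 142014 = 141253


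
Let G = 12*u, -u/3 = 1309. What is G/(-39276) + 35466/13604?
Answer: 28250521/7420982 ≈ 3.8068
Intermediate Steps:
u = -3927 (u = -3*1309 = -3927)
G = -47124 (G = 12*(-3927) = -47124)
G/(-39276) + 35466/13604 = -47124/(-39276) + 35466/13604 = -47124*(-1/39276) + 35466*(1/13604) = 1309/1091 + 17733/6802 = 28250521/7420982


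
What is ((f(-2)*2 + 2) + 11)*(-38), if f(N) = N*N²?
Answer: 114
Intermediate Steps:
f(N) = N³
((f(-2)*2 + 2) + 11)*(-38) = (((-2)³*2 + 2) + 11)*(-38) = ((-8*2 + 2) + 11)*(-38) = ((-16 + 2) + 11)*(-38) = (-14 + 11)*(-38) = -3*(-38) = 114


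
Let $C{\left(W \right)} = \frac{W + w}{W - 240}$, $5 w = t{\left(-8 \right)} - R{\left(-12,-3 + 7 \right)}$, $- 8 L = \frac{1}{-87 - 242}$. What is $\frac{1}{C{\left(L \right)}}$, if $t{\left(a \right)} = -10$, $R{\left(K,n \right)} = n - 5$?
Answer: $\frac{3158395}{23683} \approx 133.36$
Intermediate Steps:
$R{\left(K,n \right)} = -5 + n$
$L = \frac{1}{2632}$ ($L = - \frac{1}{8 \left(-87 - 242\right)} = - \frac{1}{8 \left(-329\right)} = \left(- \frac{1}{8}\right) \left(- \frac{1}{329}\right) = \frac{1}{2632} \approx 0.00037994$)
$w = - \frac{9}{5}$ ($w = \frac{-10 - \left(-5 + \left(-3 + 7\right)\right)}{5} = \frac{-10 - \left(-5 + 4\right)}{5} = \frac{-10 - -1}{5} = \frac{-10 + 1}{5} = \frac{1}{5} \left(-9\right) = - \frac{9}{5} \approx -1.8$)
$C{\left(W \right)} = \frac{- \frac{9}{5} + W}{-240 + W}$ ($C{\left(W \right)} = \frac{W - \frac{9}{5}}{W - 240} = \frac{- \frac{9}{5} + W}{-240 + W}$)
$\frac{1}{C{\left(L \right)}} = \frac{1}{\frac{1}{-240 + \frac{1}{2632}} \left(- \frac{9}{5} + \frac{1}{2632}\right)} = \frac{1}{\frac{1}{- \frac{631679}{2632}} \left(- \frac{23683}{13160}\right)} = \frac{1}{\left(- \frac{2632}{631679}\right) \left(- \frac{23683}{13160}\right)} = \frac{1}{\frac{23683}{3158395}} = \frac{3158395}{23683}$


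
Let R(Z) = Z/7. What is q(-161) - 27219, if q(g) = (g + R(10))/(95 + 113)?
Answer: -39631981/1456 ≈ -27220.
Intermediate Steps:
R(Z) = Z/7 (R(Z) = Z*(⅐) = Z/7)
q(g) = 5/728 + g/208 (q(g) = (g + (⅐)*10)/(95 + 113) = (g + 10/7)/208 = (10/7 + g)*(1/208) = 5/728 + g/208)
q(-161) - 27219 = (5/728 + (1/208)*(-161)) - 27219 = (5/728 - 161/208) - 27219 = -1117/1456 - 27219 = -39631981/1456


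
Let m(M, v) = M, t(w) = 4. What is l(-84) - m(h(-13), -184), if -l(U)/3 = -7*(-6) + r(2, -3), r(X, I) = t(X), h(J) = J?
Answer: -125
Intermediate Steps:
r(X, I) = 4
l(U) = -138 (l(U) = -3*(-7*(-6) + 4) = -3*(42 + 4) = -3*46 = -138)
l(-84) - m(h(-13), -184) = -138 - 1*(-13) = -138 + 13 = -125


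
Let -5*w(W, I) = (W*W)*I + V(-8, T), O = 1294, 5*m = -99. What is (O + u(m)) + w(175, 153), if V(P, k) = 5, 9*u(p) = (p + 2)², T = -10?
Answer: -210554279/225 ≈ -9.3580e+5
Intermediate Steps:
m = -99/5 (m = (⅕)*(-99) = -99/5 ≈ -19.800)
u(p) = (2 + p)²/9 (u(p) = (p + 2)²/9 = (2 + p)²/9)
w(W, I) = -1 - I*W²/5 (w(W, I) = -((W*W)*I + 5)/5 = -(W²*I + 5)/5 = -(I*W² + 5)/5 = -(5 + I*W²)/5 = -1 - I*W²/5)
(O + u(m)) + w(175, 153) = (1294 + (2 - 99/5)²/9) + (-1 - ⅕*153*175²) = (1294 + (-89/5)²/9) + (-1 - ⅕*153*30625) = (1294 + (⅑)*(7921/25)) + (-1 - 937125) = (1294 + 7921/225) - 937126 = 299071/225 - 937126 = -210554279/225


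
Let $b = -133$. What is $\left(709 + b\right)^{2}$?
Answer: $331776$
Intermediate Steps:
$\left(709 + b\right)^{2} = \left(709 - 133\right)^{2} = 576^{2} = 331776$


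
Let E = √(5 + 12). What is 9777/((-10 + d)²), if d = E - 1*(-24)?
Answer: 9777/(14 + √17)² ≈ 29.767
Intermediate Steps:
E = √17 ≈ 4.1231
d = 24 + √17 (d = √17 - 1*(-24) = √17 + 24 = 24 + √17 ≈ 28.123)
9777/((-10 + d)²) = 9777/((-10 + (24 + √17))²) = 9777/((14 + √17)²) = 9777/(14 + √17)²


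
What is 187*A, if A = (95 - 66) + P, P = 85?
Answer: 21318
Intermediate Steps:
A = 114 (A = (95 - 66) + 85 = 29 + 85 = 114)
187*A = 187*114 = 21318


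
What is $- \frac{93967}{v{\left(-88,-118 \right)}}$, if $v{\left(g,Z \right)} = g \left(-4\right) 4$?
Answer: $- \frac{93967}{1408} \approx -66.738$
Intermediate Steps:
$v{\left(g,Z \right)} = - 16 g$ ($v{\left(g,Z \right)} = - 4 g 4 = - 16 g$)
$- \frac{93967}{v{\left(-88,-118 \right)}} = - \frac{93967}{\left(-16\right) \left(-88\right)} = - \frac{93967}{1408}$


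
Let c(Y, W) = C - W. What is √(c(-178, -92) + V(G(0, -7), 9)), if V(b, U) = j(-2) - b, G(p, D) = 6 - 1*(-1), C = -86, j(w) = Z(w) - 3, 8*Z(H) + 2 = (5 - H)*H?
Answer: I*√6 ≈ 2.4495*I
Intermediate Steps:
Z(H) = -¼ + H*(5 - H)/8 (Z(H) = -¼ + ((5 - H)*H)/8 = -¼ + (H*(5 - H))/8 = -¼ + H*(5 - H)/8)
j(w) = -13/4 - w²/8 + 5*w/8 (j(w) = (-¼ - w²/8 + 5*w/8) - 3 = -13/4 - w²/8 + 5*w/8)
G(p, D) = 7 (G(p, D) = 6 + 1 = 7)
V(b, U) = -5 - b (V(b, U) = (-13/4 - ⅛*(-2)² + (5/8)*(-2)) - b = (-13/4 - ⅛*4 - 5/4) - b = (-13/4 - ½ - 5/4) - b = -5 - b)
c(Y, W) = -86 - W
√(c(-178, -92) + V(G(0, -7), 9)) = √((-86 - 1*(-92)) + (-5 - 1*7)) = √((-86 + 92) + (-5 - 7)) = √(6 - 12) = √(-6) = I*√6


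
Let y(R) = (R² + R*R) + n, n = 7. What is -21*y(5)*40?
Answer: -47880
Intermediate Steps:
y(R) = 7 + 2*R² (y(R) = (R² + R*R) + 7 = (R² + R²) + 7 = 2*R² + 7 = 7 + 2*R²)
-21*y(5)*40 = -21*(7 + 2*5²)*40 = -21*(7 + 2*25)*40 = -21*(7 + 50)*40 = -21*57*40 = -1197*40 = -47880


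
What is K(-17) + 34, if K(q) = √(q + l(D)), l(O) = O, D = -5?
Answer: 34 + I*√22 ≈ 34.0 + 4.6904*I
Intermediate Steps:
K(q) = √(-5 + q) (K(q) = √(q - 5) = √(-5 + q))
K(-17) + 34 = √(-5 - 17) + 34 = √(-22) + 34 = I*√22 + 34 = 34 + I*√22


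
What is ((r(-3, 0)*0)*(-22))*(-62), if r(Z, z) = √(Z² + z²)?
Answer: 0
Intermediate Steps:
((r(-3, 0)*0)*(-22))*(-62) = ((√((-3)² + 0²)*0)*(-22))*(-62) = ((√(9 + 0)*0)*(-22))*(-62) = ((√9*0)*(-22))*(-62) = ((3*0)*(-22))*(-62) = (0*(-22))*(-62) = 0*(-62) = 0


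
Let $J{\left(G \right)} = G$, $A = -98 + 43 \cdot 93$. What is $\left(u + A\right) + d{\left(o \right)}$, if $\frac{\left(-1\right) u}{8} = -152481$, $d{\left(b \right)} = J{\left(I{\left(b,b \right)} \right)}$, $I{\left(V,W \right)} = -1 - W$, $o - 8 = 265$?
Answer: $1223475$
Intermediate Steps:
$o = 273$ ($o = 8 + 265 = 273$)
$A = 3901$ ($A = -98 + 3999 = 3901$)
$d{\left(b \right)} = -1 - b$
$u = 1219848$ ($u = \left(-8\right) \left(-152481\right) = 1219848$)
$\left(u + A\right) + d{\left(o \right)} = \left(1219848 + 3901\right) - 274 = 1223749 - 274 = 1223475$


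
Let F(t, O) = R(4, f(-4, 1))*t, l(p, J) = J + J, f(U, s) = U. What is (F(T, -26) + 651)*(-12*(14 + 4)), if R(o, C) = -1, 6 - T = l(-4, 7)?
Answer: -142344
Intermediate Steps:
l(p, J) = 2*J
T = -8 (T = 6 - 2*7 = 6 - 1*14 = 6 - 14 = -8)
F(t, O) = -t
(F(T, -26) + 651)*(-12*(14 + 4)) = (-1*(-8) + 651)*(-12*(14 + 4)) = (8 + 651)*(-12*18) = 659*(-216) = -142344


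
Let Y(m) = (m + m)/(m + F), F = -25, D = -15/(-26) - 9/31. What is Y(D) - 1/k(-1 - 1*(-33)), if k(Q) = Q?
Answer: -34703/637408 ≈ -0.054444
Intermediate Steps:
D = 231/806 (D = -15*(-1/26) - 9*1/31 = 15/26 - 9/31 = 231/806 ≈ 0.28660)
Y(m) = 2*m/(-25 + m) (Y(m) = (m + m)/(m - 25) = (2*m)/(-25 + m) = 2*m/(-25 + m))
Y(D) - 1/k(-1 - 1*(-33)) = 2*(231/806)/(-25 + 231/806) - 1/(-1 - 1*(-33)) = 2*(231/806)/(-19919/806) - 1/(-1 + 33) = 2*(231/806)*(-806/19919) - 1/32 = -462/19919 - 1*1/32 = -462/19919 - 1/32 = -34703/637408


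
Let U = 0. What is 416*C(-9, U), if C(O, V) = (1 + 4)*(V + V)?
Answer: 0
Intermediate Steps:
C(O, V) = 10*V (C(O, V) = 5*(2*V) = 10*V)
416*C(-9, U) = 416*(10*0) = 416*0 = 0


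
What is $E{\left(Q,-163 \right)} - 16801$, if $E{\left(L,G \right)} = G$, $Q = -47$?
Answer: $-16964$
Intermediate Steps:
$E{\left(Q,-163 \right)} - 16801 = -163 - 16801 = -16964$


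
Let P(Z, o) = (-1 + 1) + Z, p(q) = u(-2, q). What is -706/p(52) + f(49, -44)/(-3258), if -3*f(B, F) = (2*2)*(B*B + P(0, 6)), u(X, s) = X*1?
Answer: 1729913/4887 ≈ 353.98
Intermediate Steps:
u(X, s) = X
p(q) = -2
P(Z, o) = Z (P(Z, o) = 0 + Z = Z)
f(B, F) = -4*B²/3 (f(B, F) = -2*2*(B*B + 0)/3 = -4*(B² + 0)/3 = -4*B²/3)
-706/p(52) + f(49, -44)/(-3258) = -706/(-2) - 4/3*49²/(-3258) = -706*(-½) - 4/3*2401*(-1/3258) = 353 - 9604/3*(-1/3258) = 353 + 4802/4887 = 1729913/4887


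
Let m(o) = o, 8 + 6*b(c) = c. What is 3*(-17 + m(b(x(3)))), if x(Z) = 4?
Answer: -53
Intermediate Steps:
b(c) = -4/3 + c/6
3*(-17 + m(b(x(3)))) = 3*(-17 + (-4/3 + (⅙)*4)) = 3*(-17 + (-4/3 + ⅔)) = 3*(-17 - ⅔) = 3*(-53/3) = -53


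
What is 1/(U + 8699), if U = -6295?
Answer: 1/2404 ≈ 0.00041597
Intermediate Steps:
1/(U + 8699) = 1/(-6295 + 8699) = 1/2404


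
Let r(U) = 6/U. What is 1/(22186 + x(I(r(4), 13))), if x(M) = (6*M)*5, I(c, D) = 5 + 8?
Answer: 1/22576 ≈ 4.4295e-5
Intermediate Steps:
I(c, D) = 13
x(M) = 30*M
1/(22186 + x(I(r(4), 13))) = 1/(22186 + 30*13) = 1/(22186 + 390) = 1/22576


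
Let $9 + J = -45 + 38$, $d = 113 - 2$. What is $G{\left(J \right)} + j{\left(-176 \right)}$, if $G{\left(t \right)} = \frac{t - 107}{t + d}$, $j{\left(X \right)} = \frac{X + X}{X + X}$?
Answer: $- \frac{28}{95} \approx -0.29474$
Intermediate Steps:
$d = 111$ ($d = 113 - 2 = 111$)
$J = -16$ ($J = -9 + \left(-45 + 38\right) = -9 - 7 = -16$)
$j{\left(X \right)} = 1$ ($j{\left(X \right)} = \frac{2 X}{2 X} = 2 X \frac{1}{2 X} = 1$)
$G{\left(t \right)} = \frac{-107 + t}{111 + t}$ ($G{\left(t \right)} = \frac{t - 107}{t + 111} = \frac{-107 + t}{111 + t}$)
$G{\left(J \right)} + j{\left(-176 \right)} = \frac{-107 - 16}{111 - 16} + 1 = \frac{1}{95} \left(-123\right) + 1 = - \frac{123}{95} + 1 = - \frac{28}{95}$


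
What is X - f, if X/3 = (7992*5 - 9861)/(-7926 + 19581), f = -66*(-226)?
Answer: -19306187/1295 ≈ -14908.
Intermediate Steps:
f = 14916
X = 10033/1295 (X = 3*((7992*5 - 9861)/(-7926 + 19581)) = 3*((39960 - 9861)/11655) = 3*(30099*(1/11655)) = 3*(10033/3885) = 10033/1295 ≈ 7.7475)
X - f = 10033/1295 - 1*14916 = 10033/1295 - 14916 = -19306187/1295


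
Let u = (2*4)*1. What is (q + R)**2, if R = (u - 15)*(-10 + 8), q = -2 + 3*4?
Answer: 576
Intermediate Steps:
u = 8 (u = 8*1 = 8)
q = 10 (q = -2 + 12 = 10)
R = 14 (R = (8 - 15)*(-10 + 8) = -7*(-2) = 14)
(q + R)**2 = (10 + 14)**2 = 24**2 = 576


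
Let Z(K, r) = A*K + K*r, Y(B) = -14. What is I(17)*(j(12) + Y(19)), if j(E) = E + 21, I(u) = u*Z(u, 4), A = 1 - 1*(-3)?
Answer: 43928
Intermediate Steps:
A = 4 (A = 1 + 3 = 4)
Z(K, r) = 4*K + K*r
I(u) = 8*u² (I(u) = u*(u*(4 + 4)) = u*(u*8) = u*(8*u) = 8*u²)
j(E) = 21 + E
I(17)*(j(12) + Y(19)) = (8*17²)*((21 + 12) - 14) = (8*289)*(33 - 14) = 2312*19 = 43928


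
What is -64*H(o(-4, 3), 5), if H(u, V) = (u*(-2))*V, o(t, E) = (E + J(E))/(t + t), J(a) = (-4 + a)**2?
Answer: -320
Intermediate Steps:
o(t, E) = (E + (-4 + E)**2)/(2*t) (o(t, E) = (E + (-4 + E)**2)/(t + t) = (E + (-4 + E)**2)/((2*t)) = (E + (-4 + E)**2)*(1/(2*t)) = (E + (-4 + E)**2)/(2*t))
H(u, V) = -2*V*u (H(u, V) = (-2*u)*V = -2*V*u)
-64*H(o(-4, 3), 5) = -(-128)*5*(1/2)*(3 + (-4 + 3)**2)/(-4) = -(-128)*5*(1/2)*(-1/4)*(3 + (-1)**2) = -(-128)*5*(1/2)*(-1/4)*(3 + 1) = -(-128)*5*(1/2)*(-1/4)*4 = -(-128)*5*(-1)/2 = -64*5 = -320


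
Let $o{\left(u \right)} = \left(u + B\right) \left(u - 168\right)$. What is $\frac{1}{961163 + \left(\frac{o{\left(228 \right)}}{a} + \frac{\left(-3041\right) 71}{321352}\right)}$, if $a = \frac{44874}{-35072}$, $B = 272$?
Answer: $\frac{2403391608}{2253697186601735} \approx 1.0664 \cdot 10^{-6}$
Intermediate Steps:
$a = - \frac{22437}{17536}$ ($a = 44874 \left(- \frac{1}{35072}\right) = - \frac{22437}{17536} \approx -1.2795$)
$o{\left(u \right)} = \left(-168 + u\right) \left(272 + u\right)$ ($o{\left(u \right)} = \left(u + 272\right) \left(u - 168\right) = \left(272 + u\right) \left(-168 + u\right) = \left(-168 + u\right) \left(272 + u\right)$)
$\frac{1}{961163 + \left(\frac{o{\left(228 \right)}}{a} + \frac{\left(-3041\right) 71}{321352}\right)} = \frac{1}{961163 + \left(\frac{-45696 + 228^{2} + 104 \cdot 228}{- \frac{22437}{17536}} + \frac{\left(-3041\right) 71}{321352}\right)} = \frac{1}{961163 + \left(\left(-45696 + 51984 + 23712\right) \left(- \frac{17536}{22437}\right) - \frac{215911}{321352}\right)} = \frac{1}{961163 + \left(30000 \left(- \frac{17536}{22437}\right) - \frac{215911}{321352}\right)} = \frac{1}{961163 - \frac{56353901518369}{2403391608}} = \frac{1}{\frac{2253697186601735}{2403391608}} = \frac{2403391608}{2253697186601735}$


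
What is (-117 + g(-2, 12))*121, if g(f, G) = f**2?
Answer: -13673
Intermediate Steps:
(-117 + g(-2, 12))*121 = (-117 + (-2)**2)*121 = (-117 + 4)*121 = -113*121 = -13673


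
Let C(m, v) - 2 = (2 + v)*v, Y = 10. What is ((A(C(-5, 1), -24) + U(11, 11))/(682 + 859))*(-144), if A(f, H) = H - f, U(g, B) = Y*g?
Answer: -11664/1541 ≈ -7.5691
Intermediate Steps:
U(g, B) = 10*g
C(m, v) = 2 + v*(2 + v) (C(m, v) = 2 + (2 + v)*v = 2 + v*(2 + v))
((A(C(-5, 1), -24) + U(11, 11))/(682 + 859))*(-144) = (((-24 - (2 + 1² + 2*1)) + 10*11)/(682 + 859))*(-144) = (((-24 - (2 + 1 + 2)) + 110)/1541)*(-144) = (((-24 - 1*5) + 110)*(1/1541))*(-144) = (((-24 - 5) + 110)*(1/1541))*(-144) = ((-29 + 110)*(1/1541))*(-144) = (81*(1/1541))*(-144) = (81/1541)*(-144) = -11664/1541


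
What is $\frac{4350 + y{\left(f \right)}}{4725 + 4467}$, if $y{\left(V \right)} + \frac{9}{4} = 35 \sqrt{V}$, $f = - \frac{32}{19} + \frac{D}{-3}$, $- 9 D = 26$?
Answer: $\frac{5797}{12256} + \frac{35 i \sqrt{21090}}{1571832} \approx 0.47299 + 0.0032337 i$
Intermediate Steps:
$D = - \frac{26}{9}$ ($D = \left(- \frac{1}{9}\right) 26 = - \frac{26}{9} \approx -2.8889$)
$f = - \frac{370}{513}$ ($f = - \frac{32}{19} - \frac{26}{9 \left(-3\right)} = \left(-32\right) \frac{1}{19} - - \frac{26}{27} = - \frac{32}{19} + \frac{26}{27} = - \frac{370}{513} \approx -0.72125$)
$y{\left(V \right)} = - \frac{9}{4} + 35 \sqrt{V}$
$\frac{4350 + y{\left(f \right)}}{4725 + 4467} = \frac{4350 - \left(\frac{9}{4} - 35 \sqrt{- \frac{370}{513}}\right)}{4725 + 4467} = \frac{4350 - \left(\frac{9}{4} - 35 \frac{i \sqrt{21090}}{171}\right)}{9192} = \left(4350 - \left(\frac{9}{4} - \frac{35 i \sqrt{21090}}{171}\right)\right) \frac{1}{9192} = \left(\frac{17391}{4} + \frac{35 i \sqrt{21090}}{171}\right) \frac{1}{9192} = \frac{5797}{12256} + \frac{35 i \sqrt{21090}}{1571832}$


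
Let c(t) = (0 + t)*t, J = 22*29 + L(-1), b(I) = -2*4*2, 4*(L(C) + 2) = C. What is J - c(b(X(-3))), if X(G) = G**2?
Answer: 1519/4 ≈ 379.75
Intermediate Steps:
L(C) = -2 + C/4
b(I) = -16 (b(I) = -8*2 = -16)
J = 2543/4 (J = 22*29 + (-2 + (1/4)*(-1)) = 638 + (-2 - 1/4) = 638 - 9/4 = 2543/4 ≈ 635.75)
c(t) = t**2 (c(t) = t*t = t**2)
J - c(b(X(-3))) = 2543/4 - 1*(-16)**2 = 2543/4 - 1*256 = 2543/4 - 256 = 1519/4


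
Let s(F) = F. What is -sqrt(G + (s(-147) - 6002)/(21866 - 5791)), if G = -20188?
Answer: -I*sqrt(208671664107)/3215 ≈ -142.09*I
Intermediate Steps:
-sqrt(G + (s(-147) - 6002)/(21866 - 5791)) = -sqrt(-20188 + (-147 - 6002)/(21866 - 5791)) = -sqrt(-20188 - 6149/16075) = -sqrt(-324528249/16075) = -I*sqrt(208671664107)/3215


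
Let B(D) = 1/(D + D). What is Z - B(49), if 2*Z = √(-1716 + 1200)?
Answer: -1/98 + I*√129 ≈ -0.010204 + 11.358*I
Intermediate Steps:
B(D) = 1/(2*D)
Z = I*√129 (Z = √(-1716 + 1200)/2 = √(-516)/2 = (2*I*√129)/2 = I*√129 ≈ 11.358*I)
Z - B(49) = I*√129 - 1/(2*49) = I*√129 - 1*1/98 = I*√129 - 1/98 = -1/98 + I*√129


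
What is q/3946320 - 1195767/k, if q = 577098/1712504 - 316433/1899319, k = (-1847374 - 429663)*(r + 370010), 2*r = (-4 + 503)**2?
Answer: 456360741663019336314517/412951802919908050174358549952 ≈ 1.1051e-6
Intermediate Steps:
r = 249001/2 (r = (-4 + 503)**2/2 = (1/2)*499**2 = (1/2)*249001 = 249001/2 ≈ 1.2450e+5)
k = -2252037410777/2 (k = (-1847374 - 429663)*(249001/2 + 370010) = -2277037*989021/2 = -2252037410777/2 ≈ -1.1260e+12)
q = 277100209015/1626295692388 (q = 577098*(1/1712504) - 316433*1/1899319 = 288549/856252 - 316433/1899319 = 277100209015/1626295692388 ≈ 0.17039)
q/3946320 - 1195767/k = (277100209015/1626295692388)/3946320 - 1195767/(-2252037410777/2) = (277100209015/1626295692388)*(1/3946320) - 1195767*(-2/2252037410777) = 7917148829/183368091908131776 + 2391534/2252037410777 = 456360741663019336314517/412951802919908050174358549952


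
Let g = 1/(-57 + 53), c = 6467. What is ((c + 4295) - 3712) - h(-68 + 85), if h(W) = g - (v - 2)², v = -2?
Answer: 28265/4 ≈ 7066.3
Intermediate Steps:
g = -¼ (g = 1/(-4) = -¼ ≈ -0.25000)
h(W) = -65/4 (h(W) = -¼ - (-2 - 2)² = -¼ - 1*(-4)² = -¼ - 1*16 = -¼ - 16 = -65/4)
((c + 4295) - 3712) - h(-68 + 85) = ((6467 + 4295) - 3712) - 1*(-65/4) = (10762 - 3712) + 65/4 = 7050 + 65/4 = 28265/4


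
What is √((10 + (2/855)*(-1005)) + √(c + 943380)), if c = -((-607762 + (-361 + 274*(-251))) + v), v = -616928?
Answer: √(24852 + 3249*√2237205)/57 ≈ 38.773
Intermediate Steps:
c = 1293825 (c = -((-607762 + (-361 + 274*(-251))) - 616928) = -((-607762 + (-361 - 68774)) - 616928) = -((-607762 - 69135) - 616928) = -(-676897 - 616928) = -1*(-1293825) = 1293825)
√((10 + (2/855)*(-1005)) + √(c + 943380)) = √((10 + (2/855)*(-1005)) + √(1293825 + 943380)) = √((10 + (2*(1/855))*(-1005)) + √2237205) = √((10 + (2/855)*(-1005)) + √2237205) = √((10 - 134/57) + √2237205) = √(436/57 + √2237205)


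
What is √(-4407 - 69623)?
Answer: I*√74030 ≈ 272.08*I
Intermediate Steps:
√(-4407 - 69623) = √(-74030) = I*√74030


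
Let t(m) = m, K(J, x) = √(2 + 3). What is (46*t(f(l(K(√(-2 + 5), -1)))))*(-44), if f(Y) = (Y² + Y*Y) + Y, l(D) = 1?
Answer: -6072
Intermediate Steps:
K(J, x) = √5
f(Y) = Y + 2*Y² (f(Y) = (Y² + Y²) + Y = 2*Y² + Y = Y + 2*Y²)
(46*t(f(l(K(√(-2 + 5), -1)))))*(-44) = (46*(1*(1 + 2*1)))*(-44) = (46*(1*(1 + 2)))*(-44) = (46*(1*3))*(-44) = (46*3)*(-44) = 138*(-44) = -6072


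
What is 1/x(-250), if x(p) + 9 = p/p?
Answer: -1/8 ≈ -0.12500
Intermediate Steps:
x(p) = -8 (x(p) = -9 + p/p = -9 + 1 = -8)
1/x(-250) = 1/(-8) = -1/8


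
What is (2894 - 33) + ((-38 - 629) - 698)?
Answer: 1496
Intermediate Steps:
(2894 - 33) + ((-38 - 629) - 698) = 2861 + (-667 - 698) = 2861 - 1365 = 1496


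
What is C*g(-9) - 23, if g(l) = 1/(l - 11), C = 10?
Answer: -47/2 ≈ -23.500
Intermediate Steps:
g(l) = 1/(-11 + l)
C*g(-9) - 23 = 10/(-11 - 9) - 23 = 10/(-20) - 23 = 10*(-1/20) - 23 = -1/2 - 23 = -47/2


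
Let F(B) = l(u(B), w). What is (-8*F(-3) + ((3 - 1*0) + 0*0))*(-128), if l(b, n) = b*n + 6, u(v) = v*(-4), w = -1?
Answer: -6528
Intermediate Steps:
u(v) = -4*v
l(b, n) = 6 + b*n
F(B) = 6 + 4*B (F(B) = 6 - 4*B*(-1) = 6 + 4*B)
(-8*F(-3) + ((3 - 1*0) + 0*0))*(-128) = (-8*(6 + 4*(-3)) + ((3 - 1*0) + 0*0))*(-128) = (-8*(6 - 12) + ((3 + 0) + 0))*(-128) = (-8*(-6) + (3 + 0))*(-128) = (48 + 3)*(-128) = 51*(-128) = -6528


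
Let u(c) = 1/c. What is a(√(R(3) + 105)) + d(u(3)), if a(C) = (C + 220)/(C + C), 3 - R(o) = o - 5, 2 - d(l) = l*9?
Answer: -½ + √110 ≈ 9.9881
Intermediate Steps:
d(l) = 2 - 9*l (d(l) = 2 - l*9 = 2 - 9*l)
R(o) = 8 - o (R(o) = 3 - (o - 5) = 3 - (-5 + o) = 3 + (5 - o) = 8 - o)
a(C) = (220 + C)/(2*C) (a(C) = (220 + C)/((2*C)) = (220 + C)*(1/(2*C)) = (220 + C)/(2*C))
a(√(R(3) + 105)) + d(u(3)) = (220 + √((8 - 1*3) + 105))/(2*(√((8 - 1*3) + 105))) + (2 - 9/3) = (220 + √((8 - 3) + 105))/(2*(√((8 - 3) + 105))) + (2 - 9*⅓) = (220 + √(5 + 105))/(2*(√(5 + 105))) + (2 - 3) = (220 + √110)/(2*(√110)) - 1 = (√110/110)*(220 + √110)/2 - 1 = √110*(220 + √110)/220 - 1 = -1 + √110*(220 + √110)/220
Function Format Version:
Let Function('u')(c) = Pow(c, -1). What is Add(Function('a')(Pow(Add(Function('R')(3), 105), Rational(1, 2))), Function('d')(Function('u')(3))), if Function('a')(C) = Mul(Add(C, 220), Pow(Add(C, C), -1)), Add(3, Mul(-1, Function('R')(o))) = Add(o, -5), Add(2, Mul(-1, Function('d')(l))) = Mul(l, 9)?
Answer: Add(Rational(-1, 2), Pow(110, Rational(1, 2))) ≈ 9.9881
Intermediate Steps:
Function('d')(l) = Add(2, Mul(-9, l)) (Function('d')(l) = Add(2, Mul(-1, Mul(l, 9))) = Add(2, Mul(-1, Mul(9, l))) = Add(2, Mul(-9, l)))
Function('R')(o) = Add(8, Mul(-1, o)) (Function('R')(o) = Add(3, Mul(-1, Add(o, -5))) = Add(3, Mul(-1, Add(-5, o))) = Add(3, Add(5, Mul(-1, o))) = Add(8, Mul(-1, o)))
Function('a')(C) = Mul(Rational(1, 2), Pow(C, -1), Add(220, C)) (Function('a')(C) = Mul(Add(220, C), Pow(Mul(2, C), -1)) = Mul(Add(220, C), Mul(Rational(1, 2), Pow(C, -1))) = Mul(Rational(1, 2), Pow(C, -1), Add(220, C)))
Add(Function('a')(Pow(Add(Function('R')(3), 105), Rational(1, 2))), Function('d')(Function('u')(3))) = Add(Mul(Rational(1, 2), Pow(Pow(Add(Add(8, Mul(-1, 3)), 105), Rational(1, 2)), -1), Add(220, Pow(Add(Add(8, Mul(-1, 3)), 105), Rational(1, 2)))), Add(2, Mul(-9, Pow(3, -1)))) = Add(Mul(Rational(1, 2), Pow(Pow(Add(Add(8, -3), 105), Rational(1, 2)), -1), Add(220, Pow(Add(Add(8, -3), 105), Rational(1, 2)))), Add(2, Mul(-9, Rational(1, 3)))) = Add(Mul(Rational(1, 2), Pow(Pow(Add(5, 105), Rational(1, 2)), -1), Add(220, Pow(Add(5, 105), Rational(1, 2)))), Add(2, -3)) = Add(Mul(Rational(1, 2), Pow(Pow(110, Rational(1, 2)), -1), Add(220, Pow(110, Rational(1, 2)))), -1) = Add(Mul(Rational(1, 2), Mul(Rational(1, 110), Pow(110, Rational(1, 2))), Add(220, Pow(110, Rational(1, 2)))), -1) = Add(Mul(Rational(1, 220), Pow(110, Rational(1, 2)), Add(220, Pow(110, Rational(1, 2)))), -1) = Add(-1, Mul(Rational(1, 220), Pow(110, Rational(1, 2)), Add(220, Pow(110, Rational(1, 2)))))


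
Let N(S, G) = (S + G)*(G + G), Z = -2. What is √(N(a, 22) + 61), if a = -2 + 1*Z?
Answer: √853 ≈ 29.206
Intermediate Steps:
a = -4 (a = -2 + 1*(-2) = -2 - 2 = -4)
N(S, G) = 2*G*(G + S) (N(S, G) = (G + S)*(2*G) = 2*G*(G + S))
√(N(a, 22) + 61) = √(2*22*(22 - 4) + 61) = √(2*22*18 + 61) = √(792 + 61) = √853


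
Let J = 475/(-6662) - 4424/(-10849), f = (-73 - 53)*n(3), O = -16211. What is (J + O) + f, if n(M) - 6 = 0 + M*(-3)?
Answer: -1144322190241/72276038 ≈ -15833.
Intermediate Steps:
n(M) = 6 - 3*M (n(M) = 6 + (0 + M*(-3)) = 6 + (0 - 3*M) = 6 - 3*M)
f = 378 (f = (-73 - 53)*(6 - 3*3) = -126*(6 - 9) = -126*(-3) = 378)
J = 24319413/72276038 (J = 475*(-1/6662) - 4424*(-1/10849) = -475/6662 + 4424/10849 = 24319413/72276038 ≈ 0.33648)
(J + O) + f = (24319413/72276038 - 16211) + 378 = -1171642532605/72276038 + 378 = -1144322190241/72276038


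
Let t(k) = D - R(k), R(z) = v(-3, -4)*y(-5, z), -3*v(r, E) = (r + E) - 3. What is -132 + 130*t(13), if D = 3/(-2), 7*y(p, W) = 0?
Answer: -327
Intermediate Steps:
y(p, W) = 0 (y(p, W) = (⅐)*0 = 0)
v(r, E) = 1 - E/3 - r/3 (v(r, E) = -((r + E) - 3)/3 = -((E + r) - 3)/3 = -(-3 + E + r)/3 = 1 - E/3 - r/3)
R(z) = 0 (R(z) = (1 - ⅓*(-4) - ⅓*(-3))*0 = (1 + 4/3 + 1)*0 = (10/3)*0 = 0)
D = -3/2 (D = 3*(-½) = -3/2 ≈ -1.5000)
t(k) = -3/2 (t(k) = -3/2 - 1*0 = -3/2 + 0 = -3/2)
-132 + 130*t(13) = -132 + 130*(-3/2) = -132 - 195 = -327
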